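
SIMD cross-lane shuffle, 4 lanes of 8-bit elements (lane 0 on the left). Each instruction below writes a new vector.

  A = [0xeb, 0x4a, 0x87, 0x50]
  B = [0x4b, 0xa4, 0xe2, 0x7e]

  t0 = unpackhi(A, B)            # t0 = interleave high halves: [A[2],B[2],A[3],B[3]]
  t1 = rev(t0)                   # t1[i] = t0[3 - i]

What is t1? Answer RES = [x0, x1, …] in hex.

RES = [ 0x7e  0x50  0xe2  0x87 ]

→ t0 |87|e2|50|7e|
→ t1 |7e|50|e2|87|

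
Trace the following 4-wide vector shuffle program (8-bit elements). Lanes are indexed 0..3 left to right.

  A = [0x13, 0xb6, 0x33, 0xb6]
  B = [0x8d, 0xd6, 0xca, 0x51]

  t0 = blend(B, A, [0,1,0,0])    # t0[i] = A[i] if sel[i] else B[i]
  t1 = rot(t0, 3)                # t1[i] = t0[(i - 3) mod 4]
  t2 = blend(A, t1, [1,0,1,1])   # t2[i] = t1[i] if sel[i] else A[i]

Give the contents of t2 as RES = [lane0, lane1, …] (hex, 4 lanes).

RES = [ 0xb6  0xb6  0x51  0x8d ]

t0 = [0x8d, 0xb6, 0xca, 0x51]
t1 = [0xb6, 0xca, 0x51, 0x8d]
t2 = [0xb6, 0xb6, 0x51, 0x8d]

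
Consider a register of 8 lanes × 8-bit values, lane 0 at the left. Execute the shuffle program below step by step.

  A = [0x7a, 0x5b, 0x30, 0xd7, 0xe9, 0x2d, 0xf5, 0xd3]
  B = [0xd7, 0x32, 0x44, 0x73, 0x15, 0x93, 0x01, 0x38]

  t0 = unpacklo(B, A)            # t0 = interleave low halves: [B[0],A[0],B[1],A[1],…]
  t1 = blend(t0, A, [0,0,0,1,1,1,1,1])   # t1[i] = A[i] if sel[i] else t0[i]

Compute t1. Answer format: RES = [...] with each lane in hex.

→ t0 |d7|7a|32|5b|44|30|73|d7|
→ t1 |d7|7a|32|d7|e9|2d|f5|d3|

RES = [ 0xd7  0x7a  0x32  0xd7  0xe9  0x2d  0xf5  0xd3 ]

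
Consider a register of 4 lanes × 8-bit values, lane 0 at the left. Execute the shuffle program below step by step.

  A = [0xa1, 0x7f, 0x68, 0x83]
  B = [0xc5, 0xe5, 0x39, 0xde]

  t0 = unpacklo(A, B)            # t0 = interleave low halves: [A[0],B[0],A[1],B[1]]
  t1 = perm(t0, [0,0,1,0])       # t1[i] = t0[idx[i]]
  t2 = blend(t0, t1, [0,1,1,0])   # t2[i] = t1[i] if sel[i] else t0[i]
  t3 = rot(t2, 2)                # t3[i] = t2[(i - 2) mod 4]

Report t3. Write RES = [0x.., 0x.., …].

t0 = [0xa1, 0xc5, 0x7f, 0xe5]
t1 = [0xa1, 0xa1, 0xc5, 0xa1]
t2 = [0xa1, 0xa1, 0xc5, 0xe5]
t3 = [0xc5, 0xe5, 0xa1, 0xa1]

RES = [ 0xc5  0xe5  0xa1  0xa1 ]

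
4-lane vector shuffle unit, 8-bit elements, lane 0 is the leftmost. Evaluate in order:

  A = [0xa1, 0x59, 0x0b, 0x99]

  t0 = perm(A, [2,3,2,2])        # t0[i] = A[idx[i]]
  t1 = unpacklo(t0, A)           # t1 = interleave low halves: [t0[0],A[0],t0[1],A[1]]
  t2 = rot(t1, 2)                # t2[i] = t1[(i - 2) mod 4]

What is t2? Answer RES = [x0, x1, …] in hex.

RES = [0x99, 0x59, 0x0b, 0xa1]

  t0: 0b 99 0b 0b
  t1: 0b a1 99 59
  t2: 99 59 0b a1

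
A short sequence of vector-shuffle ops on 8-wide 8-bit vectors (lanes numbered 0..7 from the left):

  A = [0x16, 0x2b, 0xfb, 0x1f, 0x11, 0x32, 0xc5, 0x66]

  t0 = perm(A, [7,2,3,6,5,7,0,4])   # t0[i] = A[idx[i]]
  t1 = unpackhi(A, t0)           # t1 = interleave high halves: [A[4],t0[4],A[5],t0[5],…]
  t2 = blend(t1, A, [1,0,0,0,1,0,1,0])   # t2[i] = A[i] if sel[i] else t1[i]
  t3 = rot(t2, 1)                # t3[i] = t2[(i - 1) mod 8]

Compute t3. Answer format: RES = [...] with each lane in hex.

RES = [0x11, 0x16, 0x32, 0x32, 0x66, 0x11, 0x16, 0xc5]

  t0: 66 fb 1f c5 32 66 16 11
  t1: 11 32 32 66 c5 16 66 11
  t2: 16 32 32 66 11 16 c5 11
  t3: 11 16 32 32 66 11 16 c5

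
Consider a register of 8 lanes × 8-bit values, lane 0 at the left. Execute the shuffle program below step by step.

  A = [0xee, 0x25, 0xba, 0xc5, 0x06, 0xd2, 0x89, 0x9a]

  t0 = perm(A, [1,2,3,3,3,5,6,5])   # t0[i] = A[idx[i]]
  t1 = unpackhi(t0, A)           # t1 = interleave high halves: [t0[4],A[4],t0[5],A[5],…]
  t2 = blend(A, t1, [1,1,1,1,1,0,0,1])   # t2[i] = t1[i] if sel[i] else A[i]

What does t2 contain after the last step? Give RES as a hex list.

t0 = [0x25, 0xba, 0xc5, 0xc5, 0xc5, 0xd2, 0x89, 0xd2]
t1 = [0xc5, 0x06, 0xd2, 0xd2, 0x89, 0x89, 0xd2, 0x9a]
t2 = [0xc5, 0x06, 0xd2, 0xd2, 0x89, 0xd2, 0x89, 0x9a]

RES = [0xc5, 0x06, 0xd2, 0xd2, 0x89, 0xd2, 0x89, 0x9a]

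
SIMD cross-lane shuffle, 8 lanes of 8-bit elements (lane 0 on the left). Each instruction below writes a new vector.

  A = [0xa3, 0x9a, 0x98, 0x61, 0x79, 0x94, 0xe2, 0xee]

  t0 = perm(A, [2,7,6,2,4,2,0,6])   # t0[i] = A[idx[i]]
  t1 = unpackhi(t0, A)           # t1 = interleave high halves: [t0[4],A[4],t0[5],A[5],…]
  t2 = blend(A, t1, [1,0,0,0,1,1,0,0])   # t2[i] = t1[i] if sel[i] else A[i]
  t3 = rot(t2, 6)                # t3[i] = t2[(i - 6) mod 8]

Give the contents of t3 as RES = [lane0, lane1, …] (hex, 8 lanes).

t0 = [0x98, 0xee, 0xe2, 0x98, 0x79, 0x98, 0xa3, 0xe2]
t1 = [0x79, 0x79, 0x98, 0x94, 0xa3, 0xe2, 0xe2, 0xee]
t2 = [0x79, 0x9a, 0x98, 0x61, 0xa3, 0xe2, 0xe2, 0xee]
t3 = [0x98, 0x61, 0xa3, 0xe2, 0xe2, 0xee, 0x79, 0x9a]

RES = [ 0x98  0x61  0xa3  0xe2  0xe2  0xee  0x79  0x9a ]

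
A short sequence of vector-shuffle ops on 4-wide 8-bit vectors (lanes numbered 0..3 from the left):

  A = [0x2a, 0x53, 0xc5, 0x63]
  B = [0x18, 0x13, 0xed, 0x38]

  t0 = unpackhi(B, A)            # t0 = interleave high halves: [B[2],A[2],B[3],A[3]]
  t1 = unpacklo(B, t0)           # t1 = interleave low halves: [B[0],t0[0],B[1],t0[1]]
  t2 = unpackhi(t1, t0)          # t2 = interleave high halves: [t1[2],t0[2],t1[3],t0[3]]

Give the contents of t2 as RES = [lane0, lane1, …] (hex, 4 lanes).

RES = [0x13, 0x38, 0xc5, 0x63]

  t0: ed c5 38 63
  t1: 18 ed 13 c5
  t2: 13 38 c5 63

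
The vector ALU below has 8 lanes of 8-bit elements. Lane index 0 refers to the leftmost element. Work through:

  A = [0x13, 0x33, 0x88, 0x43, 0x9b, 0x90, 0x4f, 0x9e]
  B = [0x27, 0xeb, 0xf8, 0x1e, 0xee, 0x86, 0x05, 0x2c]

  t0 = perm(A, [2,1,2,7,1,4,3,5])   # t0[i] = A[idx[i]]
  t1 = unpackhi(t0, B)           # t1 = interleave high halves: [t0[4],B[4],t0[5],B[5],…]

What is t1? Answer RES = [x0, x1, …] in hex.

t0 = [0x88, 0x33, 0x88, 0x9e, 0x33, 0x9b, 0x43, 0x90]
t1 = [0x33, 0xee, 0x9b, 0x86, 0x43, 0x05, 0x90, 0x2c]

RES = [ 0x33  0xee  0x9b  0x86  0x43  0x05  0x90  0x2c ]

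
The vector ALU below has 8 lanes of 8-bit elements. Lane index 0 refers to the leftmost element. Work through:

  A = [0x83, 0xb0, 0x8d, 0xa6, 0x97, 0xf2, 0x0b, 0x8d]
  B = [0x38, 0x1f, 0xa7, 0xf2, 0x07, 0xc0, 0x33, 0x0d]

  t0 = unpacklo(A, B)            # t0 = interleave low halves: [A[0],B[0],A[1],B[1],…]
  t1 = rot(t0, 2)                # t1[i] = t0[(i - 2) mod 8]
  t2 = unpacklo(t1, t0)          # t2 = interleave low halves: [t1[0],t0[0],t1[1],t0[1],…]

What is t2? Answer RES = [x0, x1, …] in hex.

RES = [ 0xa6  0x83  0xf2  0x38  0x83  0xb0  0x38  0x1f ]

→ t0 |83|38|b0|1f|8d|a7|a6|f2|
→ t1 |a6|f2|83|38|b0|1f|8d|a7|
→ t2 |a6|83|f2|38|83|b0|38|1f|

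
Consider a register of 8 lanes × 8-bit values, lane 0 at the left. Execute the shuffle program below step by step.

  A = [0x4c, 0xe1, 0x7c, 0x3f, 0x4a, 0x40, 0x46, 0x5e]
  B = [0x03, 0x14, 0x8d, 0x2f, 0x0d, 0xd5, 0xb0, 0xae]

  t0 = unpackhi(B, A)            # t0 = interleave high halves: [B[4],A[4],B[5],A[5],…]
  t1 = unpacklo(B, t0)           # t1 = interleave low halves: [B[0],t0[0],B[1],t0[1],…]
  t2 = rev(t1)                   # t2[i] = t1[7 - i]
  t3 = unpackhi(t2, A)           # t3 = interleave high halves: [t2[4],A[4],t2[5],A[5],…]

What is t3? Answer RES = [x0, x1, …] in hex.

RES = [ 0x4a  0x4a  0x14  0x40  0x0d  0x46  0x03  0x5e ]

  t0: 0d 4a d5 40 b0 46 ae 5e
  t1: 03 0d 14 4a 8d d5 2f 40
  t2: 40 2f d5 8d 4a 14 0d 03
  t3: 4a 4a 14 40 0d 46 03 5e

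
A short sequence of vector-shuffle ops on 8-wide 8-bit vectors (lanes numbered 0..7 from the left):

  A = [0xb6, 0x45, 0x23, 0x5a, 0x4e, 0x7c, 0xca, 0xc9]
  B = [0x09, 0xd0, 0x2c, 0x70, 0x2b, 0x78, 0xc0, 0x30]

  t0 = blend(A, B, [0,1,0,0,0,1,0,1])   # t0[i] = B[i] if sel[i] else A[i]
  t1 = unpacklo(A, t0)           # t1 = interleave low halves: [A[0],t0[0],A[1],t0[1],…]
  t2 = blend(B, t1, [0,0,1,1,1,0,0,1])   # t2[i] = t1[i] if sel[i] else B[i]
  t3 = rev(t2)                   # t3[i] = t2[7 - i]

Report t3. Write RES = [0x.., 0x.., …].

RES = [0x5a, 0xc0, 0x78, 0x23, 0xd0, 0x45, 0xd0, 0x09]

t0 = [0xb6, 0xd0, 0x23, 0x5a, 0x4e, 0x78, 0xca, 0x30]
t1 = [0xb6, 0xb6, 0x45, 0xd0, 0x23, 0x23, 0x5a, 0x5a]
t2 = [0x09, 0xd0, 0x45, 0xd0, 0x23, 0x78, 0xc0, 0x5a]
t3 = [0x5a, 0xc0, 0x78, 0x23, 0xd0, 0x45, 0xd0, 0x09]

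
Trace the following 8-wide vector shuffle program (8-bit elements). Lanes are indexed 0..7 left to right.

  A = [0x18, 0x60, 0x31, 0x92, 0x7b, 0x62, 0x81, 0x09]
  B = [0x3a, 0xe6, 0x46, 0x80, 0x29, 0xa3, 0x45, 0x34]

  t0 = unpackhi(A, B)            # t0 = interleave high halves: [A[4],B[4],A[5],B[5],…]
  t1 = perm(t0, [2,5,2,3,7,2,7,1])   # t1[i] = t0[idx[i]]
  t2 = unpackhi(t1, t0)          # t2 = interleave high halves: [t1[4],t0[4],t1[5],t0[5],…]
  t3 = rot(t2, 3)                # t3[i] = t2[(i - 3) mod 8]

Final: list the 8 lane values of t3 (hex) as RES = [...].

  t0: 7b 29 62 a3 81 45 09 34
  t1: 62 45 62 a3 34 62 34 29
  t2: 34 81 62 45 34 09 29 34
  t3: 09 29 34 34 81 62 45 34

RES = [ 0x09  0x29  0x34  0x34  0x81  0x62  0x45  0x34 ]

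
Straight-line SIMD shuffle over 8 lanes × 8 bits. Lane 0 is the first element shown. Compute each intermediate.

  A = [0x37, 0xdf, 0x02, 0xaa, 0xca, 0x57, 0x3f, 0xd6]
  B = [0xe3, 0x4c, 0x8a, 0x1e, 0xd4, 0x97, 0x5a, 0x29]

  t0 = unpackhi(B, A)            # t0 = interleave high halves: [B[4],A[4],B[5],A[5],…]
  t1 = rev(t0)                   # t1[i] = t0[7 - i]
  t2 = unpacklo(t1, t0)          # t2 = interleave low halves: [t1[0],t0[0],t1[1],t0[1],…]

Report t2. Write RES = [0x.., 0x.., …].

RES = [ 0xd6  0xd4  0x29  0xca  0x3f  0x97  0x5a  0x57 ]

→ t0 |d4|ca|97|57|5a|3f|29|d6|
→ t1 |d6|29|3f|5a|57|97|ca|d4|
→ t2 |d6|d4|29|ca|3f|97|5a|57|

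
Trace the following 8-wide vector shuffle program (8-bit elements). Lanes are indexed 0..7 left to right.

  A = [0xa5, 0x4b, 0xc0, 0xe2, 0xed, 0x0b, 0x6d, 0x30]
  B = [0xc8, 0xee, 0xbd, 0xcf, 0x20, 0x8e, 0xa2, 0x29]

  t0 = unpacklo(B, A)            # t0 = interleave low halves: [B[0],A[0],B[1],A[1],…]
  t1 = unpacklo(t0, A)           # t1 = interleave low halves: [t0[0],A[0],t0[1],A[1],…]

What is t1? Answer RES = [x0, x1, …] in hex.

  t0: c8 a5 ee 4b bd c0 cf e2
  t1: c8 a5 a5 4b ee c0 4b e2

RES = [ 0xc8  0xa5  0xa5  0x4b  0xee  0xc0  0x4b  0xe2 ]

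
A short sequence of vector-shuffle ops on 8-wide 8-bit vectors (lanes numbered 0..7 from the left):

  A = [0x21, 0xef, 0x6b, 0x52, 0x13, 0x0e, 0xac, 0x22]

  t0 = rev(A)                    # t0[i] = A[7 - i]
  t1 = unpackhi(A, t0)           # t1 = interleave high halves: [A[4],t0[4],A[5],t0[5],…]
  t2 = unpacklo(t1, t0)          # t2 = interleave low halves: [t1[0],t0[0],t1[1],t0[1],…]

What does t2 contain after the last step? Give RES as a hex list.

RES = [ 0x13  0x22  0x52  0xac  0x0e  0x0e  0x6b  0x13 ]

  t0: 22 ac 0e 13 52 6b ef 21
  t1: 13 52 0e 6b ac ef 22 21
  t2: 13 22 52 ac 0e 0e 6b 13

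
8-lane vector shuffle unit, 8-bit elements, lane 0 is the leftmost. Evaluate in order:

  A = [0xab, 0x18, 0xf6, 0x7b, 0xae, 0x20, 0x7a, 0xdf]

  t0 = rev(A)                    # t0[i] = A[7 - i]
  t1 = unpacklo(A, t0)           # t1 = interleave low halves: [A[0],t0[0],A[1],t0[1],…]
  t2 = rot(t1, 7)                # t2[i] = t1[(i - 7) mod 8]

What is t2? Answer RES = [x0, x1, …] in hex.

RES = [0xdf, 0x18, 0x7a, 0xf6, 0x20, 0x7b, 0xae, 0xab]

t0 = [0xdf, 0x7a, 0x20, 0xae, 0x7b, 0xf6, 0x18, 0xab]
t1 = [0xab, 0xdf, 0x18, 0x7a, 0xf6, 0x20, 0x7b, 0xae]
t2 = [0xdf, 0x18, 0x7a, 0xf6, 0x20, 0x7b, 0xae, 0xab]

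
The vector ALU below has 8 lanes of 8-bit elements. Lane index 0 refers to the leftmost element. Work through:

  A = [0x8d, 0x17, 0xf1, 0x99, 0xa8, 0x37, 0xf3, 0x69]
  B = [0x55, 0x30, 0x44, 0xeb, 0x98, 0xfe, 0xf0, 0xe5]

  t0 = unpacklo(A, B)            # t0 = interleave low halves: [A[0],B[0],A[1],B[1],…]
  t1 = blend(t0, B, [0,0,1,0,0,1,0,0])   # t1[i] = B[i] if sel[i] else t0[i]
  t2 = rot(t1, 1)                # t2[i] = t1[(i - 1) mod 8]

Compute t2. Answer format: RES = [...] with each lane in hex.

t0 = [0x8d, 0x55, 0x17, 0x30, 0xf1, 0x44, 0x99, 0xeb]
t1 = [0x8d, 0x55, 0x44, 0x30, 0xf1, 0xfe, 0x99, 0xeb]
t2 = [0xeb, 0x8d, 0x55, 0x44, 0x30, 0xf1, 0xfe, 0x99]

RES = [0xeb, 0x8d, 0x55, 0x44, 0x30, 0xf1, 0xfe, 0x99]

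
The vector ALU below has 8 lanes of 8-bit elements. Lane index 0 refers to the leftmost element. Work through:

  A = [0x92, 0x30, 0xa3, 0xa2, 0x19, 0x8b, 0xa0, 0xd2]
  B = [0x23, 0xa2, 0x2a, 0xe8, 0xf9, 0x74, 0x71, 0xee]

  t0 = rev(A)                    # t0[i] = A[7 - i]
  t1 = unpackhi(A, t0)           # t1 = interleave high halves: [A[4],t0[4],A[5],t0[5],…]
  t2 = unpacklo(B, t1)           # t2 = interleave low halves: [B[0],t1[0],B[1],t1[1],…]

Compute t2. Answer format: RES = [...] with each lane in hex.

RES = [ 0x23  0x19  0xa2  0xa2  0x2a  0x8b  0xe8  0xa3 ]

t0 = [0xd2, 0xa0, 0x8b, 0x19, 0xa2, 0xa3, 0x30, 0x92]
t1 = [0x19, 0xa2, 0x8b, 0xa3, 0xa0, 0x30, 0xd2, 0x92]
t2 = [0x23, 0x19, 0xa2, 0xa2, 0x2a, 0x8b, 0xe8, 0xa3]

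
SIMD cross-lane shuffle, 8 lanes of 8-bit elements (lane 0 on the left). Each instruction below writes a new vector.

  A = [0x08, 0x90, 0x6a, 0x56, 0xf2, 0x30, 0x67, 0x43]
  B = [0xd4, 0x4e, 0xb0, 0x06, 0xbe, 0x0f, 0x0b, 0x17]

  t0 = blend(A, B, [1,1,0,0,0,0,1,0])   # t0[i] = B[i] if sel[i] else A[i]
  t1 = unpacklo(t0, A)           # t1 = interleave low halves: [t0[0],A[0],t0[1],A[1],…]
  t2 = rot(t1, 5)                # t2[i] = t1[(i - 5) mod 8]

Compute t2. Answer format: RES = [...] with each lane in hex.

→ t0 |d4|4e|6a|56|f2|30|0b|43|
→ t1 |d4|08|4e|90|6a|6a|56|56|
→ t2 |90|6a|6a|56|56|d4|08|4e|

RES = [ 0x90  0x6a  0x6a  0x56  0x56  0xd4  0x08  0x4e ]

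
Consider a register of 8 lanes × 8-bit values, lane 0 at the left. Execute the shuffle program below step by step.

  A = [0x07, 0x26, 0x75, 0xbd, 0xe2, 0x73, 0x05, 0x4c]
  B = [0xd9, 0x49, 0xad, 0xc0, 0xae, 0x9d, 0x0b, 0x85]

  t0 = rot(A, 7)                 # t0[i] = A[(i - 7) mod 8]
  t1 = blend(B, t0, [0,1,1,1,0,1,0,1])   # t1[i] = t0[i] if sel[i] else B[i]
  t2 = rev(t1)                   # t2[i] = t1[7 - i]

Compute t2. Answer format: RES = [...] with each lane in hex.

t0 = [0x26, 0x75, 0xbd, 0xe2, 0x73, 0x05, 0x4c, 0x07]
t1 = [0xd9, 0x75, 0xbd, 0xe2, 0xae, 0x05, 0x0b, 0x07]
t2 = [0x07, 0x0b, 0x05, 0xae, 0xe2, 0xbd, 0x75, 0xd9]

RES = [ 0x07  0x0b  0x05  0xae  0xe2  0xbd  0x75  0xd9 ]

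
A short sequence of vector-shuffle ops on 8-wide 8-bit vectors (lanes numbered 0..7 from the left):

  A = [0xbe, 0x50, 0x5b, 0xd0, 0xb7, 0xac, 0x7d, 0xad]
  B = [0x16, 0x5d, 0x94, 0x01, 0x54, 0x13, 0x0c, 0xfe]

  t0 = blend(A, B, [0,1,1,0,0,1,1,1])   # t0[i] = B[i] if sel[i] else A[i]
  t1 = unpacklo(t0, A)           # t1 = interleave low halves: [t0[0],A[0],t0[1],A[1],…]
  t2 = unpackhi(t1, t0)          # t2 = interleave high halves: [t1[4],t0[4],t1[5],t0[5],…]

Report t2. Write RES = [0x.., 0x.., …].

RES = [0x94, 0xb7, 0x5b, 0x13, 0xd0, 0x0c, 0xd0, 0xfe]

  t0: be 5d 94 d0 b7 13 0c fe
  t1: be be 5d 50 94 5b d0 d0
  t2: 94 b7 5b 13 d0 0c d0 fe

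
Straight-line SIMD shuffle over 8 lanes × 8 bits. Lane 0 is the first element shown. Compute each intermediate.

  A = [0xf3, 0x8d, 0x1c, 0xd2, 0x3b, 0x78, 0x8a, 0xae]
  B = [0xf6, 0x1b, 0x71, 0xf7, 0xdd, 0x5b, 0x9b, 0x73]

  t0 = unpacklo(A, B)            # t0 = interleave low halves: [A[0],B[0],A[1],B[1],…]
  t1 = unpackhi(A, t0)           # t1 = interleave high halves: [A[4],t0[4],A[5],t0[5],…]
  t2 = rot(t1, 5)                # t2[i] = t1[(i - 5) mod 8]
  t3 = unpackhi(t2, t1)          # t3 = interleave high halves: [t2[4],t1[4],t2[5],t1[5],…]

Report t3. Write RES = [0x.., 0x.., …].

  t0: f3 f6 8d 1b 1c 71 d2 f7
  t1: 3b 1c 78 71 8a d2 ae f7
  t2: 71 8a d2 ae f7 3b 1c 78
  t3: f7 8a 3b d2 1c ae 78 f7

RES = [ 0xf7  0x8a  0x3b  0xd2  0x1c  0xae  0x78  0xf7 ]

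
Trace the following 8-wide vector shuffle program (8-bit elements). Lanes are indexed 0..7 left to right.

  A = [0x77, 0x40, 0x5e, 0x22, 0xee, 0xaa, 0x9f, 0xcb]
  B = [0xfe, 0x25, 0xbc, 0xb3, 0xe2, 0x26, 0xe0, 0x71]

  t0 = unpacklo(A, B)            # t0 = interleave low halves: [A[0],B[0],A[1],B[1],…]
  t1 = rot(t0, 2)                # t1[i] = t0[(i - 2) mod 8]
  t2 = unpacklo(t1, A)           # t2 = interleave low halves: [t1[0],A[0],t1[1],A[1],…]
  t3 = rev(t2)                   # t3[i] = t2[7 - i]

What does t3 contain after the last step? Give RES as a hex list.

RES = [0x22, 0xfe, 0x5e, 0x77, 0x40, 0xb3, 0x77, 0x22]

  t0: 77 fe 40 25 5e bc 22 b3
  t1: 22 b3 77 fe 40 25 5e bc
  t2: 22 77 b3 40 77 5e fe 22
  t3: 22 fe 5e 77 40 b3 77 22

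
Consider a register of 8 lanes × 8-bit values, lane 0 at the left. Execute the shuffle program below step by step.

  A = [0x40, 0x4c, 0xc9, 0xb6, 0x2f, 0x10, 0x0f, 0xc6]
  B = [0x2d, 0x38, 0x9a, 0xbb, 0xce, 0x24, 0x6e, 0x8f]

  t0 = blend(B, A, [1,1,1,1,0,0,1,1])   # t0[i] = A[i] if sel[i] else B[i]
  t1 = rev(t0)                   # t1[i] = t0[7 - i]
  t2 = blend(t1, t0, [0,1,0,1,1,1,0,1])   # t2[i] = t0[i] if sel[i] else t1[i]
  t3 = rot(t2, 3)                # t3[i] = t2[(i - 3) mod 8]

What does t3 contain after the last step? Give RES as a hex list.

t0 = [0x40, 0x4c, 0xc9, 0xb6, 0xce, 0x24, 0x0f, 0xc6]
t1 = [0xc6, 0x0f, 0x24, 0xce, 0xb6, 0xc9, 0x4c, 0x40]
t2 = [0xc6, 0x4c, 0x24, 0xb6, 0xce, 0x24, 0x4c, 0xc6]
t3 = [0x24, 0x4c, 0xc6, 0xc6, 0x4c, 0x24, 0xb6, 0xce]

RES = [0x24, 0x4c, 0xc6, 0xc6, 0x4c, 0x24, 0xb6, 0xce]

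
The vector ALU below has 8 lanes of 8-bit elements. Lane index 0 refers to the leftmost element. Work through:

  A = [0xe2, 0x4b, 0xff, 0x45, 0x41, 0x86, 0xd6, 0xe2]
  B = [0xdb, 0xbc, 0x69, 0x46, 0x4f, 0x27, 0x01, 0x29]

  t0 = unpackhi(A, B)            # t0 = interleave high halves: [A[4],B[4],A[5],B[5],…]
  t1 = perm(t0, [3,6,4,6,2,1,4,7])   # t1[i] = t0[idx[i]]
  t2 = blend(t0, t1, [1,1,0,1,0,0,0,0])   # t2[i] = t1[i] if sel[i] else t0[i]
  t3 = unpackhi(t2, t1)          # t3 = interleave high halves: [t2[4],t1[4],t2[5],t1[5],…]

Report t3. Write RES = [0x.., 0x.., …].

RES = [0xd6, 0x86, 0x01, 0x4f, 0xe2, 0xd6, 0x29, 0x29]

→ t0 |41|4f|86|27|d6|01|e2|29|
→ t1 |27|e2|d6|e2|86|4f|d6|29|
→ t2 |27|e2|86|e2|d6|01|e2|29|
→ t3 |d6|86|01|4f|e2|d6|29|29|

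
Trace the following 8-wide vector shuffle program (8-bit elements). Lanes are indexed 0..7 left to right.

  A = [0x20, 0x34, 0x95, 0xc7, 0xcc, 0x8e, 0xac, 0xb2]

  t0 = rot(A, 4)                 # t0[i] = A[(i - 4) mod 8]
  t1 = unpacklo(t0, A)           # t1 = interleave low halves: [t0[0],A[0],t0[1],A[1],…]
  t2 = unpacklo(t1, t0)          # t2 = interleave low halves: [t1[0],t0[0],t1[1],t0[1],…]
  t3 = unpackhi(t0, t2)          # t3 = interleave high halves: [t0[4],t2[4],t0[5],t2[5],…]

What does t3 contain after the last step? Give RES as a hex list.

t0 = [0xcc, 0x8e, 0xac, 0xb2, 0x20, 0x34, 0x95, 0xc7]
t1 = [0xcc, 0x20, 0x8e, 0x34, 0xac, 0x95, 0xb2, 0xc7]
t2 = [0xcc, 0xcc, 0x20, 0x8e, 0x8e, 0xac, 0x34, 0xb2]
t3 = [0x20, 0x8e, 0x34, 0xac, 0x95, 0x34, 0xc7, 0xb2]

RES = [ 0x20  0x8e  0x34  0xac  0x95  0x34  0xc7  0xb2 ]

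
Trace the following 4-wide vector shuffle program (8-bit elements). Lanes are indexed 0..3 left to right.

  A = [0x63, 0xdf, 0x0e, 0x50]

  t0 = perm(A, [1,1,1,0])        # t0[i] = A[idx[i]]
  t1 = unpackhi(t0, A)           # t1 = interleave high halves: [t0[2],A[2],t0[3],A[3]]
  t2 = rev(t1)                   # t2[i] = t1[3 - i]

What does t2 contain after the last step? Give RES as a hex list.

RES = [ 0x50  0x63  0x0e  0xdf ]

t0 = [0xdf, 0xdf, 0xdf, 0x63]
t1 = [0xdf, 0x0e, 0x63, 0x50]
t2 = [0x50, 0x63, 0x0e, 0xdf]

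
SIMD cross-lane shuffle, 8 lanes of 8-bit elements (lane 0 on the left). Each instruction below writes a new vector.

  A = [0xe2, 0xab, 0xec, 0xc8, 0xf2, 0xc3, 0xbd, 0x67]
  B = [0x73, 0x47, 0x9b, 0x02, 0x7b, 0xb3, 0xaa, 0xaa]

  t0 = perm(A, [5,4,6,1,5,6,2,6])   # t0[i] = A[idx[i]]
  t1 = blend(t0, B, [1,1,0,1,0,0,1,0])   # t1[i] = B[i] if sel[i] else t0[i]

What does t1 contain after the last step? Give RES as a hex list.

RES = [0x73, 0x47, 0xbd, 0x02, 0xc3, 0xbd, 0xaa, 0xbd]

t0 = [0xc3, 0xf2, 0xbd, 0xab, 0xc3, 0xbd, 0xec, 0xbd]
t1 = [0x73, 0x47, 0xbd, 0x02, 0xc3, 0xbd, 0xaa, 0xbd]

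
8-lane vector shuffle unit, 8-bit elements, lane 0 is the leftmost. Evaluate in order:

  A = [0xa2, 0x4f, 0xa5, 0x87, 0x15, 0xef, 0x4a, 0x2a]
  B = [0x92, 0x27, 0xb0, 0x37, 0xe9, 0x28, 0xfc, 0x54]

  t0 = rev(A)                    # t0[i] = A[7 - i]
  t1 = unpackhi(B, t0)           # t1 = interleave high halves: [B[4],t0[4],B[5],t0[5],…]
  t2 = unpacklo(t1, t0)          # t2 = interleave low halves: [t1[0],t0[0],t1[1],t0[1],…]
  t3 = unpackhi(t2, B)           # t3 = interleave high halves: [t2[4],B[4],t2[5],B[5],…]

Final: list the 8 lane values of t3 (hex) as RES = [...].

  t0: 2a 4a ef 15 87 a5 4f a2
  t1: e9 87 28 a5 fc 4f 54 a2
  t2: e9 2a 87 4a 28 ef a5 15
  t3: 28 e9 ef 28 a5 fc 15 54

RES = [0x28, 0xe9, 0xef, 0x28, 0xa5, 0xfc, 0x15, 0x54]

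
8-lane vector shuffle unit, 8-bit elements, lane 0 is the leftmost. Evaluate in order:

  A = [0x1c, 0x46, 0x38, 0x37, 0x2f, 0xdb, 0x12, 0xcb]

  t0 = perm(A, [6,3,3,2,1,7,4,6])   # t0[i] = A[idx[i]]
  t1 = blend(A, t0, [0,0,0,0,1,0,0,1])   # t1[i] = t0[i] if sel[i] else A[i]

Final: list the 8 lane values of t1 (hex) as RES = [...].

  t0: 12 37 37 38 46 cb 2f 12
  t1: 1c 46 38 37 46 db 12 12

RES = [ 0x1c  0x46  0x38  0x37  0x46  0xdb  0x12  0x12 ]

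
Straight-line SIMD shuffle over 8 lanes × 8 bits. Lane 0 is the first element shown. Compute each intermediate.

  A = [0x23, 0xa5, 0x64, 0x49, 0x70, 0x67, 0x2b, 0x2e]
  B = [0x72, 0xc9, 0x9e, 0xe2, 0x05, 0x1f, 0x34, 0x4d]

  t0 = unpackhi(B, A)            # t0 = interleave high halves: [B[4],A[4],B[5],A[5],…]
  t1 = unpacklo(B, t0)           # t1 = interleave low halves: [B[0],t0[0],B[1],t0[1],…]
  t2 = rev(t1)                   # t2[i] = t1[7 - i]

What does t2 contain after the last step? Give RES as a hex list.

→ t0 |05|70|1f|67|34|2b|4d|2e|
→ t1 |72|05|c9|70|9e|1f|e2|67|
→ t2 |67|e2|1f|9e|70|c9|05|72|

RES = [ 0x67  0xe2  0x1f  0x9e  0x70  0xc9  0x05  0x72 ]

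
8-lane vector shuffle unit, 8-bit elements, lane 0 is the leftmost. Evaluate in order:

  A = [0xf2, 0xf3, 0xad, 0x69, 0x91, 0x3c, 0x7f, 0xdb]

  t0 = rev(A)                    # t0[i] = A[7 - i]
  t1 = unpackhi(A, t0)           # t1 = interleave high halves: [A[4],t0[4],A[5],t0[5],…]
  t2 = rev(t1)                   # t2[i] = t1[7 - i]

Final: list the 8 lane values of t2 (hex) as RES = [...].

RES = [0xf2, 0xdb, 0xf3, 0x7f, 0xad, 0x3c, 0x69, 0x91]

  t0: db 7f 3c 91 69 ad f3 f2
  t1: 91 69 3c ad 7f f3 db f2
  t2: f2 db f3 7f ad 3c 69 91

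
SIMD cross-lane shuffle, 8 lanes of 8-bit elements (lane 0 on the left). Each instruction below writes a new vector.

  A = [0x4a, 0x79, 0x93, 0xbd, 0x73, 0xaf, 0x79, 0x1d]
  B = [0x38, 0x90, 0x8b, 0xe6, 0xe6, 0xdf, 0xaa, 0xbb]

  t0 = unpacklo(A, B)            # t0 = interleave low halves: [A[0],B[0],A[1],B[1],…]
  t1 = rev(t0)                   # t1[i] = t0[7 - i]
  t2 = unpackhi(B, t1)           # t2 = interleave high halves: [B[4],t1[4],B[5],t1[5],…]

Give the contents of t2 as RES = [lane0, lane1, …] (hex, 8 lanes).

RES = [ 0xe6  0x90  0xdf  0x79  0xaa  0x38  0xbb  0x4a ]

  t0: 4a 38 79 90 93 8b bd e6
  t1: e6 bd 8b 93 90 79 38 4a
  t2: e6 90 df 79 aa 38 bb 4a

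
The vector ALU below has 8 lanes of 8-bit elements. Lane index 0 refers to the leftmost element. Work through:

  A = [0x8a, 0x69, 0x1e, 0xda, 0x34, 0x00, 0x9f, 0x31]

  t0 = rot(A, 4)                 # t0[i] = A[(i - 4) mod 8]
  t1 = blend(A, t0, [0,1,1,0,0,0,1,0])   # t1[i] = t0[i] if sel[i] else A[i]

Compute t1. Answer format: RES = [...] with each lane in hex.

RES = [ 0x8a  0x00  0x9f  0xda  0x34  0x00  0x1e  0x31 ]

→ t0 |34|00|9f|31|8a|69|1e|da|
→ t1 |8a|00|9f|da|34|00|1e|31|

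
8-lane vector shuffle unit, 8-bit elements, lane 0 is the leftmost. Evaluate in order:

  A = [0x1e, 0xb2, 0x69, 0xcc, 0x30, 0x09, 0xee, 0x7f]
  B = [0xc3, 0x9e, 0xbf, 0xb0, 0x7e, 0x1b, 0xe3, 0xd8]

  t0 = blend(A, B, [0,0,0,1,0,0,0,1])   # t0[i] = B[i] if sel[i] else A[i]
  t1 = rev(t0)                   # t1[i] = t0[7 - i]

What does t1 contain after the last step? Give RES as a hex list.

→ t0 |1e|b2|69|b0|30|09|ee|d8|
→ t1 |d8|ee|09|30|b0|69|b2|1e|

RES = [0xd8, 0xee, 0x09, 0x30, 0xb0, 0x69, 0xb2, 0x1e]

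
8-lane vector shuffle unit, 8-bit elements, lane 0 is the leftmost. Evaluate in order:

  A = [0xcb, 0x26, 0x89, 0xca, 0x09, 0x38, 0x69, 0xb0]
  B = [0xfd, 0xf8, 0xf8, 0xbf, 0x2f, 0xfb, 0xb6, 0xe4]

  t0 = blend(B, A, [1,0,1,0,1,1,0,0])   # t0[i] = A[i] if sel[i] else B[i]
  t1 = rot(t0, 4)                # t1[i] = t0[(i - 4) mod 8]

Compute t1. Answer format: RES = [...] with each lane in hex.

RES = [ 0x09  0x38  0xb6  0xe4  0xcb  0xf8  0x89  0xbf ]

→ t0 |cb|f8|89|bf|09|38|b6|e4|
→ t1 |09|38|b6|e4|cb|f8|89|bf|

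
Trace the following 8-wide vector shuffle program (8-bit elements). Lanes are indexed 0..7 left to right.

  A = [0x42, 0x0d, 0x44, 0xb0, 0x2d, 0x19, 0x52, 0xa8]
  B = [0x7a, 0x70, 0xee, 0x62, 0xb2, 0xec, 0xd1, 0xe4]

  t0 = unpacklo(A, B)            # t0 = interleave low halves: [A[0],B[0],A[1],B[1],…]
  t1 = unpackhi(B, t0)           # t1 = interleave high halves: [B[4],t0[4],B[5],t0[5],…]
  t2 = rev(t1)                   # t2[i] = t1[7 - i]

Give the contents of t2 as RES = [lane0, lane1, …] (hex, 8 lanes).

RES = [ 0x62  0xe4  0xb0  0xd1  0xee  0xec  0x44  0xb2 ]

t0 = [0x42, 0x7a, 0x0d, 0x70, 0x44, 0xee, 0xb0, 0x62]
t1 = [0xb2, 0x44, 0xec, 0xee, 0xd1, 0xb0, 0xe4, 0x62]
t2 = [0x62, 0xe4, 0xb0, 0xd1, 0xee, 0xec, 0x44, 0xb2]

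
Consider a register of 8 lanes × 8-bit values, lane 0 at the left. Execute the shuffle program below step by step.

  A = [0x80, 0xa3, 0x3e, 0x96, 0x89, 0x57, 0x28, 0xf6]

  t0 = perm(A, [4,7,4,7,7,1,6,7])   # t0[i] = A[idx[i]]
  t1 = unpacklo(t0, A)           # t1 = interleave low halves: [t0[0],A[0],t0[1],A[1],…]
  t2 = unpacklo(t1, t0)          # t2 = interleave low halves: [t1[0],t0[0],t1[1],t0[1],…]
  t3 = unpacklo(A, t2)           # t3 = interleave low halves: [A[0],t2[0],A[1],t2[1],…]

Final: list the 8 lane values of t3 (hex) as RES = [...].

RES = [0x80, 0x89, 0xa3, 0x89, 0x3e, 0x80, 0x96, 0xf6]

t0 = [0x89, 0xf6, 0x89, 0xf6, 0xf6, 0xa3, 0x28, 0xf6]
t1 = [0x89, 0x80, 0xf6, 0xa3, 0x89, 0x3e, 0xf6, 0x96]
t2 = [0x89, 0x89, 0x80, 0xf6, 0xf6, 0x89, 0xa3, 0xf6]
t3 = [0x80, 0x89, 0xa3, 0x89, 0x3e, 0x80, 0x96, 0xf6]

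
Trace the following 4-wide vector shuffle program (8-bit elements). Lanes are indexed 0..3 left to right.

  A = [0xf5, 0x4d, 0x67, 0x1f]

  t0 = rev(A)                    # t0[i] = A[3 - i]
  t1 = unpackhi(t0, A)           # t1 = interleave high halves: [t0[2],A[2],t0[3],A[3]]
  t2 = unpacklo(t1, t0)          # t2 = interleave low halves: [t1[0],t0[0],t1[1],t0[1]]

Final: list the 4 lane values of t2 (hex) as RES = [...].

RES = [0x4d, 0x1f, 0x67, 0x67]

→ t0 |1f|67|4d|f5|
→ t1 |4d|67|f5|1f|
→ t2 |4d|1f|67|67|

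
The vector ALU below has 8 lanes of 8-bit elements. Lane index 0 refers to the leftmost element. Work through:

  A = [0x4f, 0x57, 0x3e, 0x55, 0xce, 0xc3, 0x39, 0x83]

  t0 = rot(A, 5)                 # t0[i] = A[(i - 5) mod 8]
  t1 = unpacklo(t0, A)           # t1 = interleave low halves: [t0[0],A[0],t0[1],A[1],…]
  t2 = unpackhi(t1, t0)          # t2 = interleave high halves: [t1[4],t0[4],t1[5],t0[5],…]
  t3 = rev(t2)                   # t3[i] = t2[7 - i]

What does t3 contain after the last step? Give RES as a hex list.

  t0: 55 ce c3 39 83 4f 57 3e
  t1: 55 4f ce 57 c3 3e 39 55
  t2: c3 83 3e 4f 39 57 55 3e
  t3: 3e 55 57 39 4f 3e 83 c3

RES = [ 0x3e  0x55  0x57  0x39  0x4f  0x3e  0x83  0xc3 ]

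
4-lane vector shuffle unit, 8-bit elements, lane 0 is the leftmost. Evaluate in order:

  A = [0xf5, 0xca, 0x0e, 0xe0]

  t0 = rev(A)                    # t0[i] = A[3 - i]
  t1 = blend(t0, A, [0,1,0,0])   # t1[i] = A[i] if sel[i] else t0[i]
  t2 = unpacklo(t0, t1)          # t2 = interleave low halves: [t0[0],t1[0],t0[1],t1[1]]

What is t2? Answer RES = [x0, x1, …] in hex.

RES = [0xe0, 0xe0, 0x0e, 0xca]

  t0: e0 0e ca f5
  t1: e0 ca ca f5
  t2: e0 e0 0e ca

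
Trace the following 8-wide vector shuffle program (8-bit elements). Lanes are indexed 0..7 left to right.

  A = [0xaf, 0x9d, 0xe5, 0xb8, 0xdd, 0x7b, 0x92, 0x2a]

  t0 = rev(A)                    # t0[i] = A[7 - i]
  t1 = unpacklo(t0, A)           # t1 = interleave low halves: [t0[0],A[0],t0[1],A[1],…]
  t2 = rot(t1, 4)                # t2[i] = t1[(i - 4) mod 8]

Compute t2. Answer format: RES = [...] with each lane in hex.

RES = [ 0x7b  0xe5  0xdd  0xb8  0x2a  0xaf  0x92  0x9d ]

t0 = [0x2a, 0x92, 0x7b, 0xdd, 0xb8, 0xe5, 0x9d, 0xaf]
t1 = [0x2a, 0xaf, 0x92, 0x9d, 0x7b, 0xe5, 0xdd, 0xb8]
t2 = [0x7b, 0xe5, 0xdd, 0xb8, 0x2a, 0xaf, 0x92, 0x9d]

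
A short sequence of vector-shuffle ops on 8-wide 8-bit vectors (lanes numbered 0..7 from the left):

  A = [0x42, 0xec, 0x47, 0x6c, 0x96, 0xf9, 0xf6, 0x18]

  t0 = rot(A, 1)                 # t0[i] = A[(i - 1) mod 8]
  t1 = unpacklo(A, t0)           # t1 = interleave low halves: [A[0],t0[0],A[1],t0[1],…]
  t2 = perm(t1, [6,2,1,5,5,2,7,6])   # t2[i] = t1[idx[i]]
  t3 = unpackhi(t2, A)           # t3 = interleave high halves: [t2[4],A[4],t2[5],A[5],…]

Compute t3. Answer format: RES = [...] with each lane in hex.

RES = [0xec, 0x96, 0xec, 0xf9, 0x47, 0xf6, 0x6c, 0x18]

→ t0 |18|42|ec|47|6c|96|f9|f6|
→ t1 |42|18|ec|42|47|ec|6c|47|
→ t2 |6c|ec|18|ec|ec|ec|47|6c|
→ t3 |ec|96|ec|f9|47|f6|6c|18|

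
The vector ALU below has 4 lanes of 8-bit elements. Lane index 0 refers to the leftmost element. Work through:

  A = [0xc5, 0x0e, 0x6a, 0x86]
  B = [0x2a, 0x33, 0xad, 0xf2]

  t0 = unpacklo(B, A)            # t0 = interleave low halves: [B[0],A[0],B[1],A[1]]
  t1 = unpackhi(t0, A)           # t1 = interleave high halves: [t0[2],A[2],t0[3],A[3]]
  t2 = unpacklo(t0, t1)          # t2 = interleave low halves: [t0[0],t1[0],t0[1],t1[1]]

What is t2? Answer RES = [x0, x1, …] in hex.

RES = [0x2a, 0x33, 0xc5, 0x6a]

→ t0 |2a|c5|33|0e|
→ t1 |33|6a|0e|86|
→ t2 |2a|33|c5|6a|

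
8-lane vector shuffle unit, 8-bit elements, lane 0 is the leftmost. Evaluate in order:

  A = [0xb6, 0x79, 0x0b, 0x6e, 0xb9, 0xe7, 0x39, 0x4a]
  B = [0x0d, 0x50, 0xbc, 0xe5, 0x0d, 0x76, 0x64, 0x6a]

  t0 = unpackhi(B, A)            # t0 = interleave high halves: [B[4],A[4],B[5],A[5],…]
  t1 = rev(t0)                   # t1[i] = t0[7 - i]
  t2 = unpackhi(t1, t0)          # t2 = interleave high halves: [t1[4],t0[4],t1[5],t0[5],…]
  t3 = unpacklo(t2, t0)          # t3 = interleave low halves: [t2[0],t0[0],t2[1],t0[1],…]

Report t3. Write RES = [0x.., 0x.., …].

  t0: 0d b9 76 e7 64 39 6a 4a
  t1: 4a 6a 39 64 e7 76 b9 0d
  t2: e7 64 76 39 b9 6a 0d 4a
  t3: e7 0d 64 b9 76 76 39 e7

RES = [ 0xe7  0x0d  0x64  0xb9  0x76  0x76  0x39  0xe7 ]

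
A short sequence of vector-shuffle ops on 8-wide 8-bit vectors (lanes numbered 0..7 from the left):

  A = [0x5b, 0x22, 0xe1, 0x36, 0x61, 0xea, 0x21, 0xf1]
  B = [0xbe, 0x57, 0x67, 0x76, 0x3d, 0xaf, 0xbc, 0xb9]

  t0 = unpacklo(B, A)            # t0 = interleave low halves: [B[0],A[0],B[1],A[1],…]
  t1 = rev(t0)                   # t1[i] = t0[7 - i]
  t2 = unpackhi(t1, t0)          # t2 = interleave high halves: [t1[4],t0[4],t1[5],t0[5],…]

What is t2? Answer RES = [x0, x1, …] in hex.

  t0: be 5b 57 22 67 e1 76 36
  t1: 36 76 e1 67 22 57 5b be
  t2: 22 67 57 e1 5b 76 be 36

RES = [0x22, 0x67, 0x57, 0xe1, 0x5b, 0x76, 0xbe, 0x36]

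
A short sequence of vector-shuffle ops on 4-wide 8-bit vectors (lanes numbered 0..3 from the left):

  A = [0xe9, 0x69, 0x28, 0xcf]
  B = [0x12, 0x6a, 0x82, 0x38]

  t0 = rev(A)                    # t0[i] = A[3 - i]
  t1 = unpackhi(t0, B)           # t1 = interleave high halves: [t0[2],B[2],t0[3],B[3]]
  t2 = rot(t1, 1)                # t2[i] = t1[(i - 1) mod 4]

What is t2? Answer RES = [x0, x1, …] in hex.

RES = [0x38, 0x69, 0x82, 0xe9]

→ t0 |cf|28|69|e9|
→ t1 |69|82|e9|38|
→ t2 |38|69|82|e9|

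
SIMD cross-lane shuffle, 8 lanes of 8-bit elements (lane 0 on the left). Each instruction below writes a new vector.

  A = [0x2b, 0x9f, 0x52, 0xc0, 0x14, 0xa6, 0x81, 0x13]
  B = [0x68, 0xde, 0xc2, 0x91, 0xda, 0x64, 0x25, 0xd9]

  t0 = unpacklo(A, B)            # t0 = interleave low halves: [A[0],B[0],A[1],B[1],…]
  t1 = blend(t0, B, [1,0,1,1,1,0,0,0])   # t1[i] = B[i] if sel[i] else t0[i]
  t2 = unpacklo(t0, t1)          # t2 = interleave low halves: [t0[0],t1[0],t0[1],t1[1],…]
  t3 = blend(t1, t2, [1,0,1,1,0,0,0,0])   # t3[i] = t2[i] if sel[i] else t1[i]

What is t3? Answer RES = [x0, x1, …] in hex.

RES = [0x2b, 0x68, 0x68, 0x68, 0xda, 0xc2, 0xc0, 0x91]

  t0: 2b 68 9f de 52 c2 c0 91
  t1: 68 68 c2 91 da c2 c0 91
  t2: 2b 68 68 68 9f c2 de 91
  t3: 2b 68 68 68 da c2 c0 91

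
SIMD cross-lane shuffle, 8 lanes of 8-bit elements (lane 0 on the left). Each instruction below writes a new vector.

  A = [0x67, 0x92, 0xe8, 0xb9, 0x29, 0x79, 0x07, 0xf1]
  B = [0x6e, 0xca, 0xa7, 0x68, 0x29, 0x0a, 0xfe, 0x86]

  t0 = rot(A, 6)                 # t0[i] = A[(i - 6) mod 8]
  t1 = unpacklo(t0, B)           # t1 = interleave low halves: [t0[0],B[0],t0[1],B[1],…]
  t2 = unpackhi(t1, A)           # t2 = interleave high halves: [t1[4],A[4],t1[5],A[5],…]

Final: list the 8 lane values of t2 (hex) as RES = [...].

  t0: e8 b9 29 79 07 f1 67 92
  t1: e8 6e b9 ca 29 a7 79 68
  t2: 29 29 a7 79 79 07 68 f1

RES = [0x29, 0x29, 0xa7, 0x79, 0x79, 0x07, 0x68, 0xf1]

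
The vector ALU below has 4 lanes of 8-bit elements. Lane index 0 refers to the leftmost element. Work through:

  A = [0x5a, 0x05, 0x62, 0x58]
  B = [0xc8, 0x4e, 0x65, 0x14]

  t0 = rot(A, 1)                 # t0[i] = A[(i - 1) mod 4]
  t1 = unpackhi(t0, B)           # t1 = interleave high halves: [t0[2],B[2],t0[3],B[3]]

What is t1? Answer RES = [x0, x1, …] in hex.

RES = [ 0x05  0x65  0x62  0x14 ]

  t0: 58 5a 05 62
  t1: 05 65 62 14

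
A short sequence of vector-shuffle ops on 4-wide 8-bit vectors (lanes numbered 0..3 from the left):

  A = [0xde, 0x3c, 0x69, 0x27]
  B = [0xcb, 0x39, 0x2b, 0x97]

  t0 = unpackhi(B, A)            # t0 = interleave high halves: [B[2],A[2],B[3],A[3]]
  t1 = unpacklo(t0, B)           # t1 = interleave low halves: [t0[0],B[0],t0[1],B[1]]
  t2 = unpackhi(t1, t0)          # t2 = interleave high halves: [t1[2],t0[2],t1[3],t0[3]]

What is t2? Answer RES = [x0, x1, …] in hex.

RES = [0x69, 0x97, 0x39, 0x27]

t0 = [0x2b, 0x69, 0x97, 0x27]
t1 = [0x2b, 0xcb, 0x69, 0x39]
t2 = [0x69, 0x97, 0x39, 0x27]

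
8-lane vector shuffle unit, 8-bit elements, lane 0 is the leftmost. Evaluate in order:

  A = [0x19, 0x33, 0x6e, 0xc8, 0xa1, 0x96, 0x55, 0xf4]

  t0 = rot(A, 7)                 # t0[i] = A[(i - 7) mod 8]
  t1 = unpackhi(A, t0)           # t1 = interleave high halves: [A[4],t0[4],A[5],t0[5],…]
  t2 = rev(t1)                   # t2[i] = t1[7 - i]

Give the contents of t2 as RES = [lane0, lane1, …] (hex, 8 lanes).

t0 = [0x33, 0x6e, 0xc8, 0xa1, 0x96, 0x55, 0xf4, 0x19]
t1 = [0xa1, 0x96, 0x96, 0x55, 0x55, 0xf4, 0xf4, 0x19]
t2 = [0x19, 0xf4, 0xf4, 0x55, 0x55, 0x96, 0x96, 0xa1]

RES = [0x19, 0xf4, 0xf4, 0x55, 0x55, 0x96, 0x96, 0xa1]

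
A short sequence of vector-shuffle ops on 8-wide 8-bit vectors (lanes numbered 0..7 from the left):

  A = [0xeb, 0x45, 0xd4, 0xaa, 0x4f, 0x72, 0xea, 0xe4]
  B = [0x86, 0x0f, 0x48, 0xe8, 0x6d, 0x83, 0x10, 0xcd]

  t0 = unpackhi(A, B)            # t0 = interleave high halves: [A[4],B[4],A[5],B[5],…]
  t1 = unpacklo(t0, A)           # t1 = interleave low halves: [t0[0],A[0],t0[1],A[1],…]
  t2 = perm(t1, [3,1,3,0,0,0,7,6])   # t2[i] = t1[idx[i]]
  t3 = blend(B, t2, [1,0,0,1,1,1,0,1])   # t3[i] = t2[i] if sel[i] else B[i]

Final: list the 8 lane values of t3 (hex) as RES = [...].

RES = [ 0x45  0x0f  0x48  0x4f  0x4f  0x4f  0x10  0x83 ]

  t0: 4f 6d 72 83 ea 10 e4 cd
  t1: 4f eb 6d 45 72 d4 83 aa
  t2: 45 eb 45 4f 4f 4f aa 83
  t3: 45 0f 48 4f 4f 4f 10 83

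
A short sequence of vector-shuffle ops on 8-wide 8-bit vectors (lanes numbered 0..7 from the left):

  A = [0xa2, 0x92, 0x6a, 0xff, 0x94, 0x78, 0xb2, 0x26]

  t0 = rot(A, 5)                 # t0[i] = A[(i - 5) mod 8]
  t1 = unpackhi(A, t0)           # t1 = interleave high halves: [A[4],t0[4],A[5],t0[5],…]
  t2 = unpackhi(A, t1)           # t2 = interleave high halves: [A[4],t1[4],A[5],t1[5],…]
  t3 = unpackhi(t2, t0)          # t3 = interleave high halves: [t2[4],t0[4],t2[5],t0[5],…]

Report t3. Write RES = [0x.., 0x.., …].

RES = [0xb2, 0x26, 0x26, 0xa2, 0x26, 0x92, 0x6a, 0x6a]

→ t0 |ff|94|78|b2|26|a2|92|6a|
→ t1 |94|26|78|a2|b2|92|26|6a|
→ t2 |94|b2|78|92|b2|26|26|6a|
→ t3 |b2|26|26|a2|26|92|6a|6a|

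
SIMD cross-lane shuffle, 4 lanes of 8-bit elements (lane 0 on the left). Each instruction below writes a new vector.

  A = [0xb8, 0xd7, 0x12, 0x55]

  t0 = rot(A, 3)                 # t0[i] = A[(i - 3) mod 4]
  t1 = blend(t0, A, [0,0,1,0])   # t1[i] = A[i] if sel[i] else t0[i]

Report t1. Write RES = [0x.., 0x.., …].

RES = [ 0xd7  0x12  0x12  0xb8 ]

t0 = [0xd7, 0x12, 0x55, 0xb8]
t1 = [0xd7, 0x12, 0x12, 0xb8]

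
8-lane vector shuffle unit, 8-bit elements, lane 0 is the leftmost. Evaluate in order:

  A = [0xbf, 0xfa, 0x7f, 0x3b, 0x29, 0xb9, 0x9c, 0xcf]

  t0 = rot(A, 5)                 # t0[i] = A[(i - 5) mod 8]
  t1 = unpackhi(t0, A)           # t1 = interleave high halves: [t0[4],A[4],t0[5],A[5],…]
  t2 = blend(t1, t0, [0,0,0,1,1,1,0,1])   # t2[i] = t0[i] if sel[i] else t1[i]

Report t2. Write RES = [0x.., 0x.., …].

RES = [0xcf, 0x29, 0xbf, 0x9c, 0xcf, 0xbf, 0x7f, 0x7f]

  t0: 3b 29 b9 9c cf bf fa 7f
  t1: cf 29 bf b9 fa 9c 7f cf
  t2: cf 29 bf 9c cf bf 7f 7f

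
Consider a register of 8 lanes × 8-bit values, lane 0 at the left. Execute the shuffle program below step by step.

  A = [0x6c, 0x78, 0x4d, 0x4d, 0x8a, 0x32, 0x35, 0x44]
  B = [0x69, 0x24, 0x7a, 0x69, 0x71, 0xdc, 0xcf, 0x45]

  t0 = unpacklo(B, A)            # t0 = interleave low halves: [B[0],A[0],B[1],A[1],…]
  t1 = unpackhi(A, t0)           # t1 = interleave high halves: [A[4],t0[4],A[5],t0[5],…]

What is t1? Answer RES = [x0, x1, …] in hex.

t0 = [0x69, 0x6c, 0x24, 0x78, 0x7a, 0x4d, 0x69, 0x4d]
t1 = [0x8a, 0x7a, 0x32, 0x4d, 0x35, 0x69, 0x44, 0x4d]

RES = [0x8a, 0x7a, 0x32, 0x4d, 0x35, 0x69, 0x44, 0x4d]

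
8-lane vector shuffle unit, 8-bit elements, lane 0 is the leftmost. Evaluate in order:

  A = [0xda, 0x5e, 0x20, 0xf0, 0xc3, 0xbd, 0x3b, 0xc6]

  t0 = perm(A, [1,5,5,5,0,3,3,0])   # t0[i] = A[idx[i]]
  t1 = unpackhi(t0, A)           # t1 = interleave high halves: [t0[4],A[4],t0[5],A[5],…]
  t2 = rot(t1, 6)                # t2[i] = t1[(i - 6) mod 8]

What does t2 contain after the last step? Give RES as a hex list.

RES = [ 0xf0  0xbd  0xf0  0x3b  0xda  0xc6  0xda  0xc3 ]

t0 = [0x5e, 0xbd, 0xbd, 0xbd, 0xda, 0xf0, 0xf0, 0xda]
t1 = [0xda, 0xc3, 0xf0, 0xbd, 0xf0, 0x3b, 0xda, 0xc6]
t2 = [0xf0, 0xbd, 0xf0, 0x3b, 0xda, 0xc6, 0xda, 0xc3]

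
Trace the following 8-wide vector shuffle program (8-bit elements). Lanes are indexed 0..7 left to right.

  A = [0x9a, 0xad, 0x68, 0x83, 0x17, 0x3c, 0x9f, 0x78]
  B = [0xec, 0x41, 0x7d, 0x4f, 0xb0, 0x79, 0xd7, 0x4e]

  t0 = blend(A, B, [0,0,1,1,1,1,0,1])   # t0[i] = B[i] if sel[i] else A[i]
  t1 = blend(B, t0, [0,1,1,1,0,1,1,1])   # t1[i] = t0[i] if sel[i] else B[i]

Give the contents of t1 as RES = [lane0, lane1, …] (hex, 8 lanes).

RES = [ 0xec  0xad  0x7d  0x4f  0xb0  0x79  0x9f  0x4e ]

t0 = [0x9a, 0xad, 0x7d, 0x4f, 0xb0, 0x79, 0x9f, 0x4e]
t1 = [0xec, 0xad, 0x7d, 0x4f, 0xb0, 0x79, 0x9f, 0x4e]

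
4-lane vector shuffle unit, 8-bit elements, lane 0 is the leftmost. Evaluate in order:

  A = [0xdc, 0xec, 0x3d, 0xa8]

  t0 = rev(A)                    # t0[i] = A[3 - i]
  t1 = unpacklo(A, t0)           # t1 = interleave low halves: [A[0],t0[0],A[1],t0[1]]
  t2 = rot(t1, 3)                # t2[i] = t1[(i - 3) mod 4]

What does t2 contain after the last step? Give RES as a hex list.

RES = [0xa8, 0xec, 0x3d, 0xdc]

t0 = [0xa8, 0x3d, 0xec, 0xdc]
t1 = [0xdc, 0xa8, 0xec, 0x3d]
t2 = [0xa8, 0xec, 0x3d, 0xdc]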